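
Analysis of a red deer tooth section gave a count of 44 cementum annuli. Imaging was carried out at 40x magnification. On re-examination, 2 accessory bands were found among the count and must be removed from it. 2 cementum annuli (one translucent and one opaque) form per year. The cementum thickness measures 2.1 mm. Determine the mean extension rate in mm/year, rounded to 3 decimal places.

True cementum annulus count = 44 − 2 = 42.
With 2 cementum annuli per year, 42 / 2 = 21 years.
Extension rate ≈ 2.1 / 21 = 0.100 mm/year.

0.100 mm/year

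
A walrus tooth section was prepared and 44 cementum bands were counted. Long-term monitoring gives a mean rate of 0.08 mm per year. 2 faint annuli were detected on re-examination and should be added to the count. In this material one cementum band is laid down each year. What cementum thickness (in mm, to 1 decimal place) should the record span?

Adjusted count: 44 + 2 = 46 cementum bands.
Predicted length = 0.08 mm/year × 46 years = 3.7 mm.

3.7 mm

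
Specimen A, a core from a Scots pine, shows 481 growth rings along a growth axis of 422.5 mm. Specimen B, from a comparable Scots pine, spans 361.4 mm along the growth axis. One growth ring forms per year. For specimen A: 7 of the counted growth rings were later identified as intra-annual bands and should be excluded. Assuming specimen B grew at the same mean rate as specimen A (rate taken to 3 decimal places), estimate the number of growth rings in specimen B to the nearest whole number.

Specimen A: correcting the raw count gives 481 − 7 = 474 true growth rings.
A: 422.5 mm over 474 years gives 422.5 / 474 ≈ 0.891 mm per year.
For B, 361.4 / 0.891 = 405.61 years ≈ 406 growth rings.

406 growth rings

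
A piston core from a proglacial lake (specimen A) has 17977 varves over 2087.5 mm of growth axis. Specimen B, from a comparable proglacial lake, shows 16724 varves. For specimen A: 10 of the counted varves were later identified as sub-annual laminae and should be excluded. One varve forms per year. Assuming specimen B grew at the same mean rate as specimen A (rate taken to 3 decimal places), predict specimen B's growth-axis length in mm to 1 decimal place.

1940.0 mm

Specimen A: after corrections the count is 17977 − 10 = 17967 varves.
A: Mean rate = 2087.5 mm / 17967 years ≈ 0.116 mm/year.
For B, 0.116 mm/year × 16724 years = 1940.0 mm.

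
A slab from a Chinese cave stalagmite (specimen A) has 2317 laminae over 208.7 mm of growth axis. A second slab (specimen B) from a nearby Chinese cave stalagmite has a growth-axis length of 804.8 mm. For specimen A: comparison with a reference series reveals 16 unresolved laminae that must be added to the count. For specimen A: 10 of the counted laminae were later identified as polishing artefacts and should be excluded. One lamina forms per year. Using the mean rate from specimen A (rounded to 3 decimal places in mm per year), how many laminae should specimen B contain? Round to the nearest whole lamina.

Specimen A: true lamina count = 2317 − 10 + 16 = 2323.
A: Extension rate ≈ 208.7 / 2323 = 0.090 mm/year.
For B, 804.8 / 0.090 = 8942.22 years ≈ 8942 laminae.

8942 laminae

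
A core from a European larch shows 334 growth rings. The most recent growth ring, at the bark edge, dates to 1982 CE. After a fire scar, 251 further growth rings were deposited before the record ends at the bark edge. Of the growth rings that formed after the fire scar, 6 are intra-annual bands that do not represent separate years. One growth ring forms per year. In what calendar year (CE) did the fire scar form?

1737 CE

There are 251 growth rings younger than the fire scar.
251 − 6 false = 245 true growth rings after the fire scar.
1982 − 245 = 1737 CE.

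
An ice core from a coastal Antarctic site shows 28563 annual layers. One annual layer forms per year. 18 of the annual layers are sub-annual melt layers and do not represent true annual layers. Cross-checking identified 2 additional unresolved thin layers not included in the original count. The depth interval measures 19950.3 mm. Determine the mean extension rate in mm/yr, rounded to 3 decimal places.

Adjusted count: 28563 − 18 + 2 = 28547 annual layers.
19950.3 mm over 28547 years gives 19950.3 / 28547 ≈ 0.699 mm/yr.

0.699 mm/yr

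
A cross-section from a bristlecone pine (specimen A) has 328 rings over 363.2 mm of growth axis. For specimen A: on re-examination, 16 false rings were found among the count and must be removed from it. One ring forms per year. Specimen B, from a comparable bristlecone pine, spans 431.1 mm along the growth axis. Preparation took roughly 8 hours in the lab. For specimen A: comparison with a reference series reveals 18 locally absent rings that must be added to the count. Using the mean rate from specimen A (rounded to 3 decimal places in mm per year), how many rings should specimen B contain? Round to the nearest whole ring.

Specimen A: true ring count = 328 − 16 + 18 = 330.
A: Extension rate ≈ 363.2 / 330 = 1.101 mm per year.
For B, 431.1 / 1.101 = 391.55 years ≈ 392 rings.

392 rings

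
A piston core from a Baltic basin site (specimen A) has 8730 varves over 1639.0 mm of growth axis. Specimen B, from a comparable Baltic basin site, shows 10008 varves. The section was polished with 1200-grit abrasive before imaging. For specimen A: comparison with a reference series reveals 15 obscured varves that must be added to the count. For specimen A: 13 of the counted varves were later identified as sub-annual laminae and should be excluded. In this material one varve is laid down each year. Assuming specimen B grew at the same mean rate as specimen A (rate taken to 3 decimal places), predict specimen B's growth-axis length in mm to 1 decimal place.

1881.5 mm

Specimen A: adjusted count: 8730 − 13 + 15 = 8732 varves.
A: Mean rate = 1639.0 mm / 8732 years ≈ 0.188 mm/yr.
For B, 0.188 mm/year × 10008 years = 1881.5 mm.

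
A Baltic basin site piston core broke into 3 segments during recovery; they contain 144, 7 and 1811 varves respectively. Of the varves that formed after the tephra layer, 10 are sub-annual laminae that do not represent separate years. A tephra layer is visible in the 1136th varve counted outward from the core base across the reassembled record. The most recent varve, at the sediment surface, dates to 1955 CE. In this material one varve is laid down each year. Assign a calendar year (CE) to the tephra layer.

1139 CE

Total varves = 144 + 7 + 1811 = 1962.
1962 − 1136 = 826 varves lie beyond the tephra layer toward the sediment surface.
Excluding 10 false varves: 826 − 10 = 816.
The varve at the sediment surface is 1955 CE, so the tephra layer dates to 1955 − 816 = 1139 CE.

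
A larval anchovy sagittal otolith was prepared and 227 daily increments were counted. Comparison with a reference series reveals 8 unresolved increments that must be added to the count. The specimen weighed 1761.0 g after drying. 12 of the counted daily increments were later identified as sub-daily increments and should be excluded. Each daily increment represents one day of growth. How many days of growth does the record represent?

223 d

After corrections the count is 227 − 12 + 8 = 223 daily increments.
One daily increment per day makes the duration 223 days.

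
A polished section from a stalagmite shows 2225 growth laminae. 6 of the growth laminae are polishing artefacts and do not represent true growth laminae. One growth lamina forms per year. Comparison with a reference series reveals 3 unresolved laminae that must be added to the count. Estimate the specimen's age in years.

2222 years

True growth lamina count = 2225 − 6 + 3 = 2222.
At one growth lamina per year, that is 2222 years.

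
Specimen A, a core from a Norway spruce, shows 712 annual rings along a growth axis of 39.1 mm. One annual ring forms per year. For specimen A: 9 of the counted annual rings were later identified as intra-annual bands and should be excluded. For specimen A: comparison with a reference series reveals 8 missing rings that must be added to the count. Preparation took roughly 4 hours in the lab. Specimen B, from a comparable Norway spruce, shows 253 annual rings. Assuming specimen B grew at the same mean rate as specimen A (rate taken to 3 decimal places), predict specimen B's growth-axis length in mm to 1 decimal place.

Specimen A: correcting the raw count gives 712 − 9 + 8 = 711 true annual rings.
A: 39.1 mm over 711 years gives 39.1 / 711 ≈ 0.055 mm/year.
B's length ≈ 0.055 × 253 = 13.9 mm.

13.9 mm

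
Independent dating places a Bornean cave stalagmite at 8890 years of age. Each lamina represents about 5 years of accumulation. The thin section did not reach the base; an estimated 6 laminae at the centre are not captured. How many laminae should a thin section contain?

1772 laminae

One lamina every 5 years means 8890 / 5 = 1778 laminae.
1778 − 6 missed = 1772 laminae expected in the prepared section.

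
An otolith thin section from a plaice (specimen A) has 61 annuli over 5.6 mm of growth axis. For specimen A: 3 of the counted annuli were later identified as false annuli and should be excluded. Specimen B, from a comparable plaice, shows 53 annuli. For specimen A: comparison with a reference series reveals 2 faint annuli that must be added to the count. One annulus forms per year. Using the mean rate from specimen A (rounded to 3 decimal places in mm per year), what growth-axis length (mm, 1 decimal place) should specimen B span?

4.9 mm

Specimen A: after corrections the count is 61 − 3 + 2 = 60 annuli.
A: Extension rate ≈ 5.6 / 60 = 0.093 mm/year.
For B, 0.093 mm/year × 53 years = 4.9 mm.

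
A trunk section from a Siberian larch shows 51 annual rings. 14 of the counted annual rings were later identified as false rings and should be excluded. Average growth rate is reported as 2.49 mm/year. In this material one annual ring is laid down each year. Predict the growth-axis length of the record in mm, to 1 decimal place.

After corrections the count is 51 − 14 = 37 annual rings.
Length ≈ 2.49 × 37 = 92.1 mm.

92.1 mm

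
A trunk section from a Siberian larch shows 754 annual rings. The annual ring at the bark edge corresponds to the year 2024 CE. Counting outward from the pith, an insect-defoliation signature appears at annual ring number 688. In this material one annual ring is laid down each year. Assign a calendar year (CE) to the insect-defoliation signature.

1958 CE

Between annual ring 688 and the bark edge there are 754 − 688 = 66 annual rings.
The annual ring at the bark edge is 2024 CE, so the insect-defoliation signature dates to 2024 − 66 = 1958 CE.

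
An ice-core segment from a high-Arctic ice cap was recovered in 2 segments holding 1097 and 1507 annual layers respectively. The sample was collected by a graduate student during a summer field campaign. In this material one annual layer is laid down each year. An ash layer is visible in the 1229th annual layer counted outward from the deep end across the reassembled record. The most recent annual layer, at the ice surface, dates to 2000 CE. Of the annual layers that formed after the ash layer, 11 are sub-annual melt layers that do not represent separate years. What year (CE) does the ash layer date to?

636 CE

Total annual layers = 1097 + 1507 = 2604.
Between annual layer 1229 and the ice surface there are 2604 − 1229 = 1375 annual layers.
Excluding 11 false annual layers: 1375 − 11 = 1364.
The annual layer at the ice surface is 2000 CE, so the ash layer dates to 2000 − 1364 = 636 CE.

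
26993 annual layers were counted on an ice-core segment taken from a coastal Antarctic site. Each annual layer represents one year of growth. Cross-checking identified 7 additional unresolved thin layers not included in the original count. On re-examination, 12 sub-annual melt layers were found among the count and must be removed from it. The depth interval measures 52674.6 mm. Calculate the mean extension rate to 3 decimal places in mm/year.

1.952 mm/year

After corrections the count is 26993 − 12 + 7 = 26988 annual layers.
52674.6 mm over 26988 years gives 52674.6 / 26988 ≈ 1.952 mm/year.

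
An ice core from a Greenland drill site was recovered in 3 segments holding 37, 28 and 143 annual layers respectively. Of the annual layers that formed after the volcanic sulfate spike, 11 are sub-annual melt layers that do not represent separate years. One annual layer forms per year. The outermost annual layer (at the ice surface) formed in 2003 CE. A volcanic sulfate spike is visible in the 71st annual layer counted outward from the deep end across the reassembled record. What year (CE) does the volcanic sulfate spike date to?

Total annual layers = 37 + 28 + 143 = 208.
The volcanic sulfate spike sits at annual layer 71 from the deep end, so 208 − 71 = 137 annual layers formed after it.
Excluding 11 false annual layers: 137 − 11 = 126.
Counting back 126 years from 2003 CE places the volcanic sulfate spike in 2003 − 126 = 1877 CE.

1877 CE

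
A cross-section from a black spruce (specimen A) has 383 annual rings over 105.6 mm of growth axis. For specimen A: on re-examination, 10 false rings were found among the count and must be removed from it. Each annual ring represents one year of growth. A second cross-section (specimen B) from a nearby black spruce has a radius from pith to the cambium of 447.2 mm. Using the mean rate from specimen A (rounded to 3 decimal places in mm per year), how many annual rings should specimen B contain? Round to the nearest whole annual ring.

1580 annual rings

Specimen A: adjusted count: 383 − 10 = 373 annual rings.
A: Extension rate ≈ 105.6 / 373 = 0.283 mm per year.
Specimen B: 447.2 mm / 0.283 mm per year = 1580.21 years ≈ 1580 annual rings.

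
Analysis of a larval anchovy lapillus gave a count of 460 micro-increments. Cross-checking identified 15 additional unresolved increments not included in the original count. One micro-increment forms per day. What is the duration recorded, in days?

After corrections the count is 460 + 15 = 475 micro-increments.
One micro-increment per day makes the duration 475 days.

475 d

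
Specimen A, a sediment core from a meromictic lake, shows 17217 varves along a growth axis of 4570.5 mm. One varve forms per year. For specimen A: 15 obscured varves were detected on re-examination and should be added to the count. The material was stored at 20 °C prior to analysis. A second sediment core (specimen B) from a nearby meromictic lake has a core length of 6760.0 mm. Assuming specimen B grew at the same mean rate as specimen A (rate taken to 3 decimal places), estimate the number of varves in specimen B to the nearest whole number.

25509 varves

Specimen A: true varve count = 17217 + 15 = 17232.
A: Mean rate = 4570.5 mm / 17232 years ≈ 0.265 mm/year.
B spans 6760.0 / 0.265 = 25509.43 years ≈ 25509 varves.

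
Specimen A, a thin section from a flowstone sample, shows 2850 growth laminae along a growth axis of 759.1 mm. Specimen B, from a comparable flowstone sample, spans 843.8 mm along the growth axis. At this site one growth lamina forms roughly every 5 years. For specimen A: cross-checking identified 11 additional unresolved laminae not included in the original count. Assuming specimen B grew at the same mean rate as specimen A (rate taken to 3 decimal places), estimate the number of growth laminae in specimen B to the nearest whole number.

Specimen A: correcting the raw count gives 2850 + 11 = 2861 true growth laminae.
Specimen A: multiplying by 5 years per growth lamina: 2861 × 5 = 14305 years.
A: Extension rate ≈ 759.1 / 14305 = 0.053 mm per year.
Specimen B: 843.8 mm / 0.053 mm per year = 15920.75 years; at 5 years per growth lamina that is 15920.75 / 5 ≈ 3184 growth laminae.

3184 growth laminae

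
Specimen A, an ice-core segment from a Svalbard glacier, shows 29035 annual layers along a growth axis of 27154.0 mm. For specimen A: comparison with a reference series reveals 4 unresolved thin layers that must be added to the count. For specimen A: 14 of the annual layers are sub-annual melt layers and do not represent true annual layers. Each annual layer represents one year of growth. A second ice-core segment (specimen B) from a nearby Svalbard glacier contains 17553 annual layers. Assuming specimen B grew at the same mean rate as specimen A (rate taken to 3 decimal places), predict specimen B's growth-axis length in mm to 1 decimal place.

Specimen A: true annual layer count = 29035 − 14 + 4 = 29025.
A: Mean rate = 27154.0 mm / 29025 years ≈ 0.936 mm per year.
B's length ≈ 0.936 × 17553 = 16429.6 mm.

16429.6 mm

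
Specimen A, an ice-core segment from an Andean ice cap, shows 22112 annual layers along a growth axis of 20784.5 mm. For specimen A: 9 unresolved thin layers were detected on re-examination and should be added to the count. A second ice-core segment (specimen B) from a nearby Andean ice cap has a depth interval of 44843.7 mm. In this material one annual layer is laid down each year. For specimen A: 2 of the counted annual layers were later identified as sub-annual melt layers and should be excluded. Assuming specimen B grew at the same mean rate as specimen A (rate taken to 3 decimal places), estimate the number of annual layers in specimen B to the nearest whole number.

Specimen A: true annual layer count = 22112 − 2 + 9 = 22119.
A: Extension rate ≈ 20784.5 / 22119 = 0.940 mm/year.
Specimen B: 44843.7 mm / 0.940 mm per year = 47706.06 years ≈ 47706 annual layers.

47706 annual layers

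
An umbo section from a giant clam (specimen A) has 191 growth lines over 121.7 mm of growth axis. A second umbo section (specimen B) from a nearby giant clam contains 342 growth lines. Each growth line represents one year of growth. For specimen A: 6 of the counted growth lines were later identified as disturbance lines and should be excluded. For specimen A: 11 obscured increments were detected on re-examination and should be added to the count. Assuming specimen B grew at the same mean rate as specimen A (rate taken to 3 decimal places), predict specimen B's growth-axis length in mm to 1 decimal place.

212.4 mm

Specimen A: true growth line count = 191 − 6 + 11 = 196.
A: Mean rate = 121.7 mm / 196 years ≈ 0.621 mm/year.
B's length ≈ 0.621 × 342 = 212.4 mm.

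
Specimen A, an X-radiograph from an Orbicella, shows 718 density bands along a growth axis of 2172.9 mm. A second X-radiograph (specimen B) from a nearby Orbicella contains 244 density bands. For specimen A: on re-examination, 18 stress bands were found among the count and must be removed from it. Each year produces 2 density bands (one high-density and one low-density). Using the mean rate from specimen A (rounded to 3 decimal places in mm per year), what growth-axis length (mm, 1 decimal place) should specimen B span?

Specimen A: after corrections the count is 718 − 18 = 700 density bands.
Specimen A: 700 density bands at 2 per year is 700 / 2 = 350 years.
A: Mean rate = 2172.9 mm / 350 years ≈ 6.208 mm per year.
Specimen B: dividing by 2 density bands per year: 244 / 2 = 122 years. B's length ≈ 6.208 × 122 = 757.4 mm.

757.4 mm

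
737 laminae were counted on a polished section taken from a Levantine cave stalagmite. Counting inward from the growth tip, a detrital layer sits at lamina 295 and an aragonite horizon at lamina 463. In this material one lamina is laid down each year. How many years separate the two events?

168 years

The two markers are separated by 463 − 295 = 168 laminae.
One lamina per year makes the interval 168 years.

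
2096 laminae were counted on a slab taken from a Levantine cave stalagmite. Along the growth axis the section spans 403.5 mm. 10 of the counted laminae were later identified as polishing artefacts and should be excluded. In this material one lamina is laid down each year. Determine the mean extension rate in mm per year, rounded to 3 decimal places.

0.193 mm per year

After corrections the count is 2096 − 10 = 2086 laminae.
Extension rate ≈ 403.5 / 2086 = 0.193 mm per year.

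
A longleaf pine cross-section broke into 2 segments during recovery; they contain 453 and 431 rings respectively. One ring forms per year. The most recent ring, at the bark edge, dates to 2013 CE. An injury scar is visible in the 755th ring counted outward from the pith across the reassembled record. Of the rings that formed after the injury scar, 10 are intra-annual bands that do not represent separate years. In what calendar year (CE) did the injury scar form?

Total rings = 453 + 431 = 884.
The injury scar sits at ring 755 from the pith, so 884 − 755 = 129 rings formed after it.
Removing the 10 false rings leaves 129 − 10 = 119 true rings beyond the injury scar.
Counting back 119 years from 2013 CE places the injury scar in 2013 − 119 = 1894 CE.

1894 CE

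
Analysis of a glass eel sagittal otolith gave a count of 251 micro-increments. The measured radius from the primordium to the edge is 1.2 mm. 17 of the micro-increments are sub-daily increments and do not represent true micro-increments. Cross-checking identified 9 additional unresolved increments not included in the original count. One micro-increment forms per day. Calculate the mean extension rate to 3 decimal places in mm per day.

Correcting the raw count gives 251 − 17 + 9 = 243 true micro-increments.
1.2 mm over 243 days gives 1.2 / 243 ≈ 0.005 mm per day.

0.005 mm per day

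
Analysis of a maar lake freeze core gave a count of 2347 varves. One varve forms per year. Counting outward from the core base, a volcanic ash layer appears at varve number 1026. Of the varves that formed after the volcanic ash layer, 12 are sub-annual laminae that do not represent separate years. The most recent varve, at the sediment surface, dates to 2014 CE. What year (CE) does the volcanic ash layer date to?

705 CE

2347 − 1026 = 1321 varves lie beyond the volcanic ash layer toward the sediment surface.
Removing the 12 false varves leaves 1321 − 12 = 1309 true varves beyond the volcanic ash layer.
Counting back 1309 years from 2014 CE places the volcanic ash layer in 2014 − 1309 = 705 CE.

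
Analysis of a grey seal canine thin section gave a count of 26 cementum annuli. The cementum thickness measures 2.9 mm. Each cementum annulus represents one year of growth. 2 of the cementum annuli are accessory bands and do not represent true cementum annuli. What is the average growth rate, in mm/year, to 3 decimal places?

Adjusted count: 26 − 2 = 24 cementum annuli.
2.9 mm over 24 years gives 2.9 / 24 ≈ 0.121 mm/year.

0.121 mm/year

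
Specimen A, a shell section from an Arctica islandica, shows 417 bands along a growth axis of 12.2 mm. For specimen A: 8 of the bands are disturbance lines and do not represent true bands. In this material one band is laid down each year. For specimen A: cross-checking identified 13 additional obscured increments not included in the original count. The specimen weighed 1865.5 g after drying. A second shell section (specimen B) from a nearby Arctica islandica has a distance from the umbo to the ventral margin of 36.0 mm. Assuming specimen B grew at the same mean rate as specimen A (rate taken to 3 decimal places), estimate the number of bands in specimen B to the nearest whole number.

1241 bands

Specimen A: adjusted count: 417 − 8 + 13 = 422 bands.
A: Mean rate = 12.2 mm / 422 years ≈ 0.029 mm/yr.
For B, 36.0 / 0.029 = 1241.38 years ≈ 1241 bands.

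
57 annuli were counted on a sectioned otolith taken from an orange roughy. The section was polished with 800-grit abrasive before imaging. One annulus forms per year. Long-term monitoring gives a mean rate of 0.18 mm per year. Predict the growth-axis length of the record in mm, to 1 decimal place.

10.3 mm

The record spans 57 years at 0.18 mm per year.
Predicted length = 0.18 mm/year × 57 years = 10.3 mm.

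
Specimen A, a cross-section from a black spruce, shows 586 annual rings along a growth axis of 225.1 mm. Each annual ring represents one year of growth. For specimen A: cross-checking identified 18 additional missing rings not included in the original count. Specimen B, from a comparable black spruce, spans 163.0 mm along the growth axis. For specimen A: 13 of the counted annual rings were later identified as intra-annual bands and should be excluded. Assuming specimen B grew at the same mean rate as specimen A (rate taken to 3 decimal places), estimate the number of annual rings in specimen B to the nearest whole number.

Specimen A: correcting the raw count gives 586 − 13 + 18 = 591 true annual rings.
A: Extension rate ≈ 225.1 / 591 = 0.381 mm per year.
Specimen B: 163.0 mm / 0.381 mm per year = 427.82 years ≈ 428 annual rings.

428 annual rings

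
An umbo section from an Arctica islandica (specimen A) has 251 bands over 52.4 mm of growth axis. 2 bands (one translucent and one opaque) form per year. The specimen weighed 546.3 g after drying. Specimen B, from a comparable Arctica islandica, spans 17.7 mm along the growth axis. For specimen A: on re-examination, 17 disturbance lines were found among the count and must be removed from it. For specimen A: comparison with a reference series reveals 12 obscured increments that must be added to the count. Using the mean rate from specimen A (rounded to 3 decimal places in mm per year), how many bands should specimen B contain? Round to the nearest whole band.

83 bands

Specimen A: correcting the raw count gives 251 − 17 + 12 = 246 true bands.
Specimen A: dividing by 2 bands per year: 246 / 2 = 123 years.
A: Mean rate = 52.4 mm / 123 years ≈ 0.426 mm per year.
B spans 17.7 / 0.426 = 41.55 years; at 2 bands per year that is 41.55 × 2 ≈ 83 bands.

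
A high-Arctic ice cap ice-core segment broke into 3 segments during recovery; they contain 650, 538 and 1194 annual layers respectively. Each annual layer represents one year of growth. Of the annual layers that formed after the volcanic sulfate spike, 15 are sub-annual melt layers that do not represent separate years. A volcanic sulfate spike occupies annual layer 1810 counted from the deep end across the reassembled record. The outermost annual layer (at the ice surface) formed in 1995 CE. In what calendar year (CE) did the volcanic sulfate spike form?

1438 CE

Total annual layers = 650 + 538 + 1194 = 2382.
Between annual layer 1810 and the ice surface there are 2382 − 1810 = 572 annual layers.
572 − 15 false = 557 true annual layers after the volcanic sulfate spike.
Counting back 557 years from 1995 CE places the volcanic sulfate spike in 1995 − 557 = 1438 CE.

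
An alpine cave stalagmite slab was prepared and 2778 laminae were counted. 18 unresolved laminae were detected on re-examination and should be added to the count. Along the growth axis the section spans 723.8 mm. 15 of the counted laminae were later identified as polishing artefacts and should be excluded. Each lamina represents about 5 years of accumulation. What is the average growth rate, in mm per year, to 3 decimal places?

0.052 mm per year

Correcting the raw count gives 2778 − 15 + 18 = 2781 true laminae.
Multiplying by 5 years per lamina: 2781 × 5 = 13905 years.
Extension rate ≈ 723.8 / 13905 = 0.052 mm per year.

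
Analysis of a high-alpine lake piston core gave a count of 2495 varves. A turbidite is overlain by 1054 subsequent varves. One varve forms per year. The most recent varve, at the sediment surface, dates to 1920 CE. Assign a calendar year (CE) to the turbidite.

1054 varves post-date the turbidite.
1920 − 1054 = 866 CE.

866 CE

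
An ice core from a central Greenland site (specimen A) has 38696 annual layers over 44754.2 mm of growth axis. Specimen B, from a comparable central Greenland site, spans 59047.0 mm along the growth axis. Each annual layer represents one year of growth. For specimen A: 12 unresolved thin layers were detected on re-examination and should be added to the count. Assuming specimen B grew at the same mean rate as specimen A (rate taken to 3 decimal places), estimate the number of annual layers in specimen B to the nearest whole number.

Specimen A: adjusted count: 38696 + 12 = 38708 annual layers.
A: 44754.2 mm over 38708 years gives 44754.2 / 38708 ≈ 1.156 mm per year.
Specimen B: 59047.0 mm / 1.156 mm per year = 51078.72 years ≈ 51079 annual layers.

51079 annual layers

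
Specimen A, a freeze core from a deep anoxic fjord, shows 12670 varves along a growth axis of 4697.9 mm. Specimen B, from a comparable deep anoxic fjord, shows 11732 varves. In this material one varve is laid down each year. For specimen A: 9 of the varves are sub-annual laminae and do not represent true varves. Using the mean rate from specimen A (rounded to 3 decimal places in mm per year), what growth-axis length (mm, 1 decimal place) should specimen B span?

Specimen A: true varve count = 12670 − 9 = 12661.
A: 4697.9 mm over 12661 years gives 4697.9 / 12661 ≈ 0.371 mm/year.
Length of B = 0.371 × 11732 = 4352.6 mm.

4352.6 mm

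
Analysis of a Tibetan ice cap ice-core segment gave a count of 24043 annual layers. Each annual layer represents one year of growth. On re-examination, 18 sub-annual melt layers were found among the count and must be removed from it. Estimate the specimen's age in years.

24025 yr

Adjusted count: 24043 − 18 = 24025 annual layers.
One annual layer per year makes the duration 24025 years.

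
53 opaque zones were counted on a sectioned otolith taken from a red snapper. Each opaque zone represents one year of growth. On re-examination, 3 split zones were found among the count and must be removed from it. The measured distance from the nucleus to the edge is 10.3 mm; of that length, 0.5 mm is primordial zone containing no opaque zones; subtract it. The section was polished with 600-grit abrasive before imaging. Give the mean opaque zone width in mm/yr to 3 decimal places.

True opaque zone count = 53 − 3 = 50.
The growth record spans 10.3 − 0.5 = 9.8 mm.
9.8 mm over 50 years gives 9.8 / 50 ≈ 0.196 mm/yr.

0.196 mm/yr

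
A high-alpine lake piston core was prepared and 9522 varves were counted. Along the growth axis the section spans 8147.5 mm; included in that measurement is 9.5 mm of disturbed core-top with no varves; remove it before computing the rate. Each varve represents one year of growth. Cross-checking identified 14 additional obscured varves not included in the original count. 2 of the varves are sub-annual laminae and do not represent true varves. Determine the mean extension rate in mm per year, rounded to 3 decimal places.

True varve count = 9522 − 2 + 14 = 9534.
The growth record spans 8147.5 − 9.5 = 8138.0 mm.
Mean rate = 8138.0 mm / 9534 years ≈ 0.854 mm per year.

0.854 mm per year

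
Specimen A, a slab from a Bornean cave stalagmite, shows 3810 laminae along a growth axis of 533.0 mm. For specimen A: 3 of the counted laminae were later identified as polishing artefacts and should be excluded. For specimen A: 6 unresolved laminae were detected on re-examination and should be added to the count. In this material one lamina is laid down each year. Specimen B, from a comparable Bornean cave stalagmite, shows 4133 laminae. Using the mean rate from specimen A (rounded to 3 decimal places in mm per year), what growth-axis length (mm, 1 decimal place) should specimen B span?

Specimen A: correcting the raw count gives 3810 − 3 + 6 = 3813 true laminae.
A: 533.0 mm over 3813 years gives 533.0 / 3813 ≈ 0.140 mm/year.
For B, 0.140 mm/year × 4133 years = 578.6 mm.

578.6 mm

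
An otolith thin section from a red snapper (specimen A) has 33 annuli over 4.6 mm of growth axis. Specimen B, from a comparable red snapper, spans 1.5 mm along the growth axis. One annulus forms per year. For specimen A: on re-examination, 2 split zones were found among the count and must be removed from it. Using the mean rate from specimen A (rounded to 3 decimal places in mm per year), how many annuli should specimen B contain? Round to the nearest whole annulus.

10 annuli

Specimen A: after corrections the count is 33 − 2 = 31 annuli.
A: Mean rate = 4.6 mm / 31 years ≈ 0.148 mm/year.
For B, 1.5 / 0.148 = 10.14 years ≈ 10 annuli.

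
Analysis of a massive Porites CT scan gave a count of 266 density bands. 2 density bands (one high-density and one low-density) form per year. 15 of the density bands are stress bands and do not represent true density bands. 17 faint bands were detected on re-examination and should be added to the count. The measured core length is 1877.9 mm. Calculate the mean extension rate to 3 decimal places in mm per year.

True density band count = 266 − 15 + 17 = 268.
With 2 density bands per year, 268 / 2 = 134 years.
Mean rate = 1877.9 mm / 134 years ≈ 14.014 mm per year.

14.014 mm per year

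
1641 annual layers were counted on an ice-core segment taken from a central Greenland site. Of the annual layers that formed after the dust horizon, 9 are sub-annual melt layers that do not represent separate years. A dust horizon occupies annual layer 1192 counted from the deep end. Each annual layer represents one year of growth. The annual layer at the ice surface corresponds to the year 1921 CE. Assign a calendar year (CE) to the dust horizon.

1481 CE

Between annual layer 1192 and the ice surface there are 1641 − 1192 = 449 annual layers.
449 − 9 false = 440 true annual layers after the dust horizon.
1921 − 440 = 1481 CE.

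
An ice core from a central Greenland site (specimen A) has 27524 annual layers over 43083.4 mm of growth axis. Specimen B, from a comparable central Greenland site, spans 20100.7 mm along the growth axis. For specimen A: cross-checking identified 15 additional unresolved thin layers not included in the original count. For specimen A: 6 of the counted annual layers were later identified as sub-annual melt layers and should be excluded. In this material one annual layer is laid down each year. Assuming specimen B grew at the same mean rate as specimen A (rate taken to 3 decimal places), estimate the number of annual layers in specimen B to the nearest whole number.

12844 annual layers

Specimen A: correcting the raw count gives 27524 − 6 + 15 = 27533 true annual layers.
A: Mean rate = 43083.4 mm / 27533 years ≈ 1.565 mm/year.
B spans 20100.7 / 1.565 = 12843.90 years ≈ 12844 annual layers.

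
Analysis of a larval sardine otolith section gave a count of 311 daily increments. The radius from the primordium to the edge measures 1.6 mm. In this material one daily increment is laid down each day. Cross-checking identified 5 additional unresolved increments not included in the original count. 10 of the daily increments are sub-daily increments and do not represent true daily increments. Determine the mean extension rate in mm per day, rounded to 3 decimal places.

0.005 mm per day

True daily increment count = 311 − 10 + 5 = 306.
1.6 mm over 306 days gives 1.6 / 306 ≈ 0.005 mm per day.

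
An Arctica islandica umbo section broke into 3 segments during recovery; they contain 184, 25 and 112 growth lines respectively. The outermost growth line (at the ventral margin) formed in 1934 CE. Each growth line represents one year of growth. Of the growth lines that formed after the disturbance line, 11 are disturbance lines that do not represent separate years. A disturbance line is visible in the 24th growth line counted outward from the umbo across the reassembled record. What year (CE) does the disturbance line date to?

Total growth lines = 184 + 25 + 112 = 321.
321 − 24 = 297 growth lines lie beyond the disturbance line toward the ventral margin.
Removing the 11 false growth lines leaves 297 − 11 = 286 true growth lines beyond the disturbance line.
Counting back 286 years from 1934 CE places the disturbance line in 1934 − 286 = 1648 CE.

1648 CE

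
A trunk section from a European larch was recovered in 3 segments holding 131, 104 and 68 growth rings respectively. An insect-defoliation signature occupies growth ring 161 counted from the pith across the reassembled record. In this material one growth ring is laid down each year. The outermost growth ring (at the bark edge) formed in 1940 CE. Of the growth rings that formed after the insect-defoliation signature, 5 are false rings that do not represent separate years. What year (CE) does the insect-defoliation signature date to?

1803 CE

Total growth rings = 131 + 104 + 68 = 303.
Between growth ring 161 and the bark edge there are 303 − 161 = 142 growth rings.
Removing the 5 false growth rings leaves 142 − 5 = 137 true growth rings beyond the insect-defoliation signature.
The growth ring at the bark edge is 1940 CE, so the insect-defoliation signature dates to 1940 − 137 = 1803 CE.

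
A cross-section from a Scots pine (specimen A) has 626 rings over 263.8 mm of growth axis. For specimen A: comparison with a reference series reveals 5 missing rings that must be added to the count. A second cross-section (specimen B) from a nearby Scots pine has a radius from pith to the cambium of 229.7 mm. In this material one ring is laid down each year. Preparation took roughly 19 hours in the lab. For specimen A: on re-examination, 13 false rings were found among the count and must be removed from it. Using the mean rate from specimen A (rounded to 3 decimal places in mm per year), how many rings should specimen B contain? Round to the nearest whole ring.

Specimen A: correcting the raw count gives 626 − 13 + 5 = 618 true rings.
A: Extension rate ≈ 263.8 / 618 = 0.427 mm/yr.
B spans 229.7 / 0.427 = 537.94 years ≈ 538 rings.

538 rings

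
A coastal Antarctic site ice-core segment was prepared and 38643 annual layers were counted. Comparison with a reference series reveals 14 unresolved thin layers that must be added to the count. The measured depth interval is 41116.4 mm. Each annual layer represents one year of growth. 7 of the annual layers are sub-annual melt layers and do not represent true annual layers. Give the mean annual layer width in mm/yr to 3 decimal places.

1.064 mm/yr

Correcting the raw count gives 38643 − 7 + 14 = 38650 true annual layers.
Mean rate = 41116.4 mm / 38650 years ≈ 1.064 mm/yr.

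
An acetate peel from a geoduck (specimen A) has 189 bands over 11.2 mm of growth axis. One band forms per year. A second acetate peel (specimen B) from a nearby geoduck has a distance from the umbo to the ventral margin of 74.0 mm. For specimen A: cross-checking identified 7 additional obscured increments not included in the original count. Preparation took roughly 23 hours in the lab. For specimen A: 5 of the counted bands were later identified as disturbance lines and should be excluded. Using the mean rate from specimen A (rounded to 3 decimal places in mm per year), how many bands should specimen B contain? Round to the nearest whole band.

Specimen A: adjusted count: 189 − 5 + 7 = 191 bands.
A: Mean rate = 11.2 mm / 191 years ≈ 0.059 mm per year.
For B, 74.0 / 0.059 = 1254.24 years ≈ 1254 bands.

1254 bands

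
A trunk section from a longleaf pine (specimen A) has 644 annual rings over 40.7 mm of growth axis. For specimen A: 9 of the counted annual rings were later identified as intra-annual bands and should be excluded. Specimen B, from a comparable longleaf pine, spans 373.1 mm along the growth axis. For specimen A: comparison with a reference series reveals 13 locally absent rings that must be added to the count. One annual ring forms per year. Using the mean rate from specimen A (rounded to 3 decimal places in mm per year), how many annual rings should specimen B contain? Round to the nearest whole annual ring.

Specimen A: true annual ring count = 644 − 9 + 13 = 648.
A: 40.7 mm over 648 years gives 40.7 / 648 ≈ 0.063 mm per year.
B spans 373.1 / 0.063 = 5922.22 years ≈ 5922 annual rings.

5922 annual rings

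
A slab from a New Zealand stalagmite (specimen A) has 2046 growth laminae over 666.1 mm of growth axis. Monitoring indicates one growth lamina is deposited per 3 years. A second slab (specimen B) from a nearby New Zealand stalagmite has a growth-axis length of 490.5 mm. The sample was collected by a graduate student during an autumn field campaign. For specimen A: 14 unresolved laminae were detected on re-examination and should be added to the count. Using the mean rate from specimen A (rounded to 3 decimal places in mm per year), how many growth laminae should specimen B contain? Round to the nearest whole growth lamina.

Specimen A: after corrections the count is 2046 + 14 = 2060 growth laminae.
Specimen A: 2060 growth laminae at 3 years each span 2060 × 3 = 6180 years.
A: Extension rate ≈ 666.1 / 6180 = 0.108 mm per year.
Specimen B: 490.5 mm / 0.108 mm per year = 4541.67 years; at 3 years per growth lamina that is 4541.67 / 3 ≈ 1514 growth laminae.

1514 growth laminae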